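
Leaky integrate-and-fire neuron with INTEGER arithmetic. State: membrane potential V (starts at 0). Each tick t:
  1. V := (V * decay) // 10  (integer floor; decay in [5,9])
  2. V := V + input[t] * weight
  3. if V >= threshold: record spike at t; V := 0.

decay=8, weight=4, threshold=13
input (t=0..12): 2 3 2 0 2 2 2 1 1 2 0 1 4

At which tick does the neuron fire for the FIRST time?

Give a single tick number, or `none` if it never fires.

t=0: input=2 -> V=8
t=1: input=3 -> V=0 FIRE
t=2: input=2 -> V=8
t=3: input=0 -> V=6
t=4: input=2 -> V=12
t=5: input=2 -> V=0 FIRE
t=6: input=2 -> V=8
t=7: input=1 -> V=10
t=8: input=1 -> V=12
t=9: input=2 -> V=0 FIRE
t=10: input=0 -> V=0
t=11: input=1 -> V=4
t=12: input=4 -> V=0 FIRE

Answer: 1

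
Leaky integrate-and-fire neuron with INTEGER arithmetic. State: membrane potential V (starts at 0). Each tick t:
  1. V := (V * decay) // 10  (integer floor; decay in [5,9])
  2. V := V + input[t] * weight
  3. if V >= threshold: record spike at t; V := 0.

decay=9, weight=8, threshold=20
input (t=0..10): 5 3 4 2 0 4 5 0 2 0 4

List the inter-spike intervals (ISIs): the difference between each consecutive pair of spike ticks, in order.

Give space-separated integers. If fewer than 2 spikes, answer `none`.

t=0: input=5 -> V=0 FIRE
t=1: input=3 -> V=0 FIRE
t=2: input=4 -> V=0 FIRE
t=3: input=2 -> V=16
t=4: input=0 -> V=14
t=5: input=4 -> V=0 FIRE
t=6: input=5 -> V=0 FIRE
t=7: input=0 -> V=0
t=8: input=2 -> V=16
t=9: input=0 -> V=14
t=10: input=4 -> V=0 FIRE

Answer: 1 1 3 1 4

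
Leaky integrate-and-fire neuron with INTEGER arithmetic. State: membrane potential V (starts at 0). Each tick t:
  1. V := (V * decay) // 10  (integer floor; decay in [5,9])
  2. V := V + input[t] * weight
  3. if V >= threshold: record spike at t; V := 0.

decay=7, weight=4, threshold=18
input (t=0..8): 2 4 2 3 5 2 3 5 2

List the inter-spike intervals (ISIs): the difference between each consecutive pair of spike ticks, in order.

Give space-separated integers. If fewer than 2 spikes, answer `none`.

Answer: 3 3

Derivation:
t=0: input=2 -> V=8
t=1: input=4 -> V=0 FIRE
t=2: input=2 -> V=8
t=3: input=3 -> V=17
t=4: input=5 -> V=0 FIRE
t=5: input=2 -> V=8
t=6: input=3 -> V=17
t=7: input=5 -> V=0 FIRE
t=8: input=2 -> V=8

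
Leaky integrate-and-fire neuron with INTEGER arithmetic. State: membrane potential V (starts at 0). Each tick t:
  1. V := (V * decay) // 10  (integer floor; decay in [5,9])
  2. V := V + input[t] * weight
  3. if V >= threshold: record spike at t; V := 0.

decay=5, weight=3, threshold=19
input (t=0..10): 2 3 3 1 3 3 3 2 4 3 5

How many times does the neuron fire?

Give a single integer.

t=0: input=2 -> V=6
t=1: input=3 -> V=12
t=2: input=3 -> V=15
t=3: input=1 -> V=10
t=4: input=3 -> V=14
t=5: input=3 -> V=16
t=6: input=3 -> V=17
t=7: input=2 -> V=14
t=8: input=4 -> V=0 FIRE
t=9: input=3 -> V=9
t=10: input=5 -> V=0 FIRE

Answer: 2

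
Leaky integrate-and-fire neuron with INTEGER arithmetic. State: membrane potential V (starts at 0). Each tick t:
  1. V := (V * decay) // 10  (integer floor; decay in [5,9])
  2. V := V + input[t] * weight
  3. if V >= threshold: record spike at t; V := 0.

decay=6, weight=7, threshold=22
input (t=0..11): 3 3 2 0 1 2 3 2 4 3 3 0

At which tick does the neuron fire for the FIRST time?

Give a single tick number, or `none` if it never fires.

t=0: input=3 -> V=21
t=1: input=3 -> V=0 FIRE
t=2: input=2 -> V=14
t=3: input=0 -> V=8
t=4: input=1 -> V=11
t=5: input=2 -> V=20
t=6: input=3 -> V=0 FIRE
t=7: input=2 -> V=14
t=8: input=4 -> V=0 FIRE
t=9: input=3 -> V=21
t=10: input=3 -> V=0 FIRE
t=11: input=0 -> V=0

Answer: 1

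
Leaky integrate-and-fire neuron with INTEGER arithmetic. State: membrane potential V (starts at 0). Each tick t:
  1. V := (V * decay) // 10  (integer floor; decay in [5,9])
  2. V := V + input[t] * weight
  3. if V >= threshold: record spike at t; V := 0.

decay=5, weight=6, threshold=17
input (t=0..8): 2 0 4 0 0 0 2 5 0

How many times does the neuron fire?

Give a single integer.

t=0: input=2 -> V=12
t=1: input=0 -> V=6
t=2: input=4 -> V=0 FIRE
t=3: input=0 -> V=0
t=4: input=0 -> V=0
t=5: input=0 -> V=0
t=6: input=2 -> V=12
t=7: input=5 -> V=0 FIRE
t=8: input=0 -> V=0

Answer: 2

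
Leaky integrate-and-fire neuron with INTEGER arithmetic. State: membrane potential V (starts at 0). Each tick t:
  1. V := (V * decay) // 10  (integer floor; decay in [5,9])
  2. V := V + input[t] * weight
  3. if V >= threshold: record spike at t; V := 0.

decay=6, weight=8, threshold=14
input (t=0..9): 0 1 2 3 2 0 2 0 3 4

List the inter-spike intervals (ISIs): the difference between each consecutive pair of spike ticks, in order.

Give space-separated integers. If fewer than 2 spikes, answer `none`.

Answer: 1 1 2 2 1

Derivation:
t=0: input=0 -> V=0
t=1: input=1 -> V=8
t=2: input=2 -> V=0 FIRE
t=3: input=3 -> V=0 FIRE
t=4: input=2 -> V=0 FIRE
t=5: input=0 -> V=0
t=6: input=2 -> V=0 FIRE
t=7: input=0 -> V=0
t=8: input=3 -> V=0 FIRE
t=9: input=4 -> V=0 FIRE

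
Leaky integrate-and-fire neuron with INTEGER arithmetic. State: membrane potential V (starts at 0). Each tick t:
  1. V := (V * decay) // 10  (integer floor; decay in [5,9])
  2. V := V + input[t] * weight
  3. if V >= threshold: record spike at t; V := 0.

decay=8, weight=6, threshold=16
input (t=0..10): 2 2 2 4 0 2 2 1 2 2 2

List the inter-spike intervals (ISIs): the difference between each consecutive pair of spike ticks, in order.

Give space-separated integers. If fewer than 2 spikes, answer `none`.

Answer: 2 3 2 2

Derivation:
t=0: input=2 -> V=12
t=1: input=2 -> V=0 FIRE
t=2: input=2 -> V=12
t=3: input=4 -> V=0 FIRE
t=4: input=0 -> V=0
t=5: input=2 -> V=12
t=6: input=2 -> V=0 FIRE
t=7: input=1 -> V=6
t=8: input=2 -> V=0 FIRE
t=9: input=2 -> V=12
t=10: input=2 -> V=0 FIRE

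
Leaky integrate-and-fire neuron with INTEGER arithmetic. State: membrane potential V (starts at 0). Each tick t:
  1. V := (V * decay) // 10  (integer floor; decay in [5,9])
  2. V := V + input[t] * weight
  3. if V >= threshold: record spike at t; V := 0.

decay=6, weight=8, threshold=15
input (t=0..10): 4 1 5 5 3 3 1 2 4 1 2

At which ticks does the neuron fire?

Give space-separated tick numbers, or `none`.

t=0: input=4 -> V=0 FIRE
t=1: input=1 -> V=8
t=2: input=5 -> V=0 FIRE
t=3: input=5 -> V=0 FIRE
t=4: input=3 -> V=0 FIRE
t=5: input=3 -> V=0 FIRE
t=6: input=1 -> V=8
t=7: input=2 -> V=0 FIRE
t=8: input=4 -> V=0 FIRE
t=9: input=1 -> V=8
t=10: input=2 -> V=0 FIRE

Answer: 0 2 3 4 5 7 8 10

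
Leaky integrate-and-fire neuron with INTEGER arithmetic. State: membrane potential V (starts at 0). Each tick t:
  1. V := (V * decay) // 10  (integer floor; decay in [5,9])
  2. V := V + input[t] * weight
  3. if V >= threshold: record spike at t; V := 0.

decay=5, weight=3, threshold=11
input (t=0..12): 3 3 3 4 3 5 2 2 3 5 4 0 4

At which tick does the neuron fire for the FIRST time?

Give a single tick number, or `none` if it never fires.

t=0: input=3 -> V=9
t=1: input=3 -> V=0 FIRE
t=2: input=3 -> V=9
t=3: input=4 -> V=0 FIRE
t=4: input=3 -> V=9
t=5: input=5 -> V=0 FIRE
t=6: input=2 -> V=6
t=7: input=2 -> V=9
t=8: input=3 -> V=0 FIRE
t=9: input=5 -> V=0 FIRE
t=10: input=4 -> V=0 FIRE
t=11: input=0 -> V=0
t=12: input=4 -> V=0 FIRE

Answer: 1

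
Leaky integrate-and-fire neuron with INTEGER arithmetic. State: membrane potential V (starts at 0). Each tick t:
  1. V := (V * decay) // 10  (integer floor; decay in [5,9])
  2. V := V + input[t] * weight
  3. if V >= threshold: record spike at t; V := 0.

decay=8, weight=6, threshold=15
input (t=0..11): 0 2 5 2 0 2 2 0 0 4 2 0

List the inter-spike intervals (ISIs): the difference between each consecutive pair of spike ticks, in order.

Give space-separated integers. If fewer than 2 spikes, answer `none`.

t=0: input=0 -> V=0
t=1: input=2 -> V=12
t=2: input=5 -> V=0 FIRE
t=3: input=2 -> V=12
t=4: input=0 -> V=9
t=5: input=2 -> V=0 FIRE
t=6: input=2 -> V=12
t=7: input=0 -> V=9
t=8: input=0 -> V=7
t=9: input=4 -> V=0 FIRE
t=10: input=2 -> V=12
t=11: input=0 -> V=9

Answer: 3 4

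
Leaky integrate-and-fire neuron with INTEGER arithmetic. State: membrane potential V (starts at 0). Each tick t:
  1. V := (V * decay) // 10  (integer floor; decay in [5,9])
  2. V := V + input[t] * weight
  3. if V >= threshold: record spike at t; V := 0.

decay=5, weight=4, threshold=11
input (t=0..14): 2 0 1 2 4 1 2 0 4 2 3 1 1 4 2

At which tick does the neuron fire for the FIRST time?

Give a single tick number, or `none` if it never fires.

Answer: 3

Derivation:
t=0: input=2 -> V=8
t=1: input=0 -> V=4
t=2: input=1 -> V=6
t=3: input=2 -> V=0 FIRE
t=4: input=4 -> V=0 FIRE
t=5: input=1 -> V=4
t=6: input=2 -> V=10
t=7: input=0 -> V=5
t=8: input=4 -> V=0 FIRE
t=9: input=2 -> V=8
t=10: input=3 -> V=0 FIRE
t=11: input=1 -> V=4
t=12: input=1 -> V=6
t=13: input=4 -> V=0 FIRE
t=14: input=2 -> V=8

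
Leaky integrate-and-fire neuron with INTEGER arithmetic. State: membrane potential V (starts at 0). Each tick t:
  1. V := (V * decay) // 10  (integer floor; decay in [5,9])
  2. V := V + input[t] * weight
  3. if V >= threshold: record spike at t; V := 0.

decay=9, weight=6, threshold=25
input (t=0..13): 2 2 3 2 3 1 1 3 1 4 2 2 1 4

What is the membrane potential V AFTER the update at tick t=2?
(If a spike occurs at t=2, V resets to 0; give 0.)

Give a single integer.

t=0: input=2 -> V=12
t=1: input=2 -> V=22
t=2: input=3 -> V=0 FIRE
t=3: input=2 -> V=12
t=4: input=3 -> V=0 FIRE
t=5: input=1 -> V=6
t=6: input=1 -> V=11
t=7: input=3 -> V=0 FIRE
t=8: input=1 -> V=6
t=9: input=4 -> V=0 FIRE
t=10: input=2 -> V=12
t=11: input=2 -> V=22
t=12: input=1 -> V=0 FIRE
t=13: input=4 -> V=24

Answer: 0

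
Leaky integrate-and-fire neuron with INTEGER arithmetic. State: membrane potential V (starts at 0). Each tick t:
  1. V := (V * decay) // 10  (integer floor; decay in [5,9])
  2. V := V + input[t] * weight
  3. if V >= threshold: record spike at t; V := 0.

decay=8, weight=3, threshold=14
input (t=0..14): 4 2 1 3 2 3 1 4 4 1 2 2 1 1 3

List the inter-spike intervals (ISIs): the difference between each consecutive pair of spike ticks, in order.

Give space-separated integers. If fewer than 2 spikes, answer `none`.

t=0: input=4 -> V=12
t=1: input=2 -> V=0 FIRE
t=2: input=1 -> V=3
t=3: input=3 -> V=11
t=4: input=2 -> V=0 FIRE
t=5: input=3 -> V=9
t=6: input=1 -> V=10
t=7: input=4 -> V=0 FIRE
t=8: input=4 -> V=12
t=9: input=1 -> V=12
t=10: input=2 -> V=0 FIRE
t=11: input=2 -> V=6
t=12: input=1 -> V=7
t=13: input=1 -> V=8
t=14: input=3 -> V=0 FIRE

Answer: 3 3 3 4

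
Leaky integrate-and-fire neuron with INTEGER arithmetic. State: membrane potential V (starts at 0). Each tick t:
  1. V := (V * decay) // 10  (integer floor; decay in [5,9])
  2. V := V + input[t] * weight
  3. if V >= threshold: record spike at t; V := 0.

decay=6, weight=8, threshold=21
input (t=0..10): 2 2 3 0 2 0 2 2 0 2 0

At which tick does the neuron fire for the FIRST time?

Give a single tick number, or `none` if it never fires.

Answer: 1

Derivation:
t=0: input=2 -> V=16
t=1: input=2 -> V=0 FIRE
t=2: input=3 -> V=0 FIRE
t=3: input=0 -> V=0
t=4: input=2 -> V=16
t=5: input=0 -> V=9
t=6: input=2 -> V=0 FIRE
t=7: input=2 -> V=16
t=8: input=0 -> V=9
t=9: input=2 -> V=0 FIRE
t=10: input=0 -> V=0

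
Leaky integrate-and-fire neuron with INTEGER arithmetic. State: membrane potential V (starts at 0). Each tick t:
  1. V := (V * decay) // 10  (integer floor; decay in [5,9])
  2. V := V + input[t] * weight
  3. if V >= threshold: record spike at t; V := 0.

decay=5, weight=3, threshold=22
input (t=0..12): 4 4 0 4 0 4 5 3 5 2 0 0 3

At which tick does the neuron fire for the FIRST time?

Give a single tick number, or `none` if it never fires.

t=0: input=4 -> V=12
t=1: input=4 -> V=18
t=2: input=0 -> V=9
t=3: input=4 -> V=16
t=4: input=0 -> V=8
t=5: input=4 -> V=16
t=6: input=5 -> V=0 FIRE
t=7: input=3 -> V=9
t=8: input=5 -> V=19
t=9: input=2 -> V=15
t=10: input=0 -> V=7
t=11: input=0 -> V=3
t=12: input=3 -> V=10

Answer: 6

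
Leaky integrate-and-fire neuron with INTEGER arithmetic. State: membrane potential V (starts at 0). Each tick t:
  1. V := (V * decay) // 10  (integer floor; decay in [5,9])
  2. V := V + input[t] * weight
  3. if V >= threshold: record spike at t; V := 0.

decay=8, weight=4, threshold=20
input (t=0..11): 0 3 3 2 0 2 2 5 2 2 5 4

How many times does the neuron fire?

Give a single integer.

t=0: input=0 -> V=0
t=1: input=3 -> V=12
t=2: input=3 -> V=0 FIRE
t=3: input=2 -> V=8
t=4: input=0 -> V=6
t=5: input=2 -> V=12
t=6: input=2 -> V=17
t=7: input=5 -> V=0 FIRE
t=8: input=2 -> V=8
t=9: input=2 -> V=14
t=10: input=5 -> V=0 FIRE
t=11: input=4 -> V=16

Answer: 3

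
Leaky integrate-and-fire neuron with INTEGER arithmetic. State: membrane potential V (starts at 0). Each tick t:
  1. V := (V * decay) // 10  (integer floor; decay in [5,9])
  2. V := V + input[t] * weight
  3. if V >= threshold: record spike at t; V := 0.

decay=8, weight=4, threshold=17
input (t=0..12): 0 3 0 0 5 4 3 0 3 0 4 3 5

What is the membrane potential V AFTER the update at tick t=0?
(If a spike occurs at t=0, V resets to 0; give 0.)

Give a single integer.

Answer: 0

Derivation:
t=0: input=0 -> V=0
t=1: input=3 -> V=12
t=2: input=0 -> V=9
t=3: input=0 -> V=7
t=4: input=5 -> V=0 FIRE
t=5: input=4 -> V=16
t=6: input=3 -> V=0 FIRE
t=7: input=0 -> V=0
t=8: input=3 -> V=12
t=9: input=0 -> V=9
t=10: input=4 -> V=0 FIRE
t=11: input=3 -> V=12
t=12: input=5 -> V=0 FIRE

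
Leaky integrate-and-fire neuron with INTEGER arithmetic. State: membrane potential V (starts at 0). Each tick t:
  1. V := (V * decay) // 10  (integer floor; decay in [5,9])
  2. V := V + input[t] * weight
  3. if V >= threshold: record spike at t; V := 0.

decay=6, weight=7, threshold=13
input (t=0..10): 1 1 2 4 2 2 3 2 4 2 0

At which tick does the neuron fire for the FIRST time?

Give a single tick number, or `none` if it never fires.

t=0: input=1 -> V=7
t=1: input=1 -> V=11
t=2: input=2 -> V=0 FIRE
t=3: input=4 -> V=0 FIRE
t=4: input=2 -> V=0 FIRE
t=5: input=2 -> V=0 FIRE
t=6: input=3 -> V=0 FIRE
t=7: input=2 -> V=0 FIRE
t=8: input=4 -> V=0 FIRE
t=9: input=2 -> V=0 FIRE
t=10: input=0 -> V=0

Answer: 2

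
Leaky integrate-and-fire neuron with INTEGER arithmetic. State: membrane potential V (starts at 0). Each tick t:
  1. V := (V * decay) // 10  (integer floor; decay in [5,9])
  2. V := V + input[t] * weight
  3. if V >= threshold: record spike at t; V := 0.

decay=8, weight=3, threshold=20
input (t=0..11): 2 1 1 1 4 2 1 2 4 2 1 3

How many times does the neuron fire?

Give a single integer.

Answer: 2

Derivation:
t=0: input=2 -> V=6
t=1: input=1 -> V=7
t=2: input=1 -> V=8
t=3: input=1 -> V=9
t=4: input=4 -> V=19
t=5: input=2 -> V=0 FIRE
t=6: input=1 -> V=3
t=7: input=2 -> V=8
t=8: input=4 -> V=18
t=9: input=2 -> V=0 FIRE
t=10: input=1 -> V=3
t=11: input=3 -> V=11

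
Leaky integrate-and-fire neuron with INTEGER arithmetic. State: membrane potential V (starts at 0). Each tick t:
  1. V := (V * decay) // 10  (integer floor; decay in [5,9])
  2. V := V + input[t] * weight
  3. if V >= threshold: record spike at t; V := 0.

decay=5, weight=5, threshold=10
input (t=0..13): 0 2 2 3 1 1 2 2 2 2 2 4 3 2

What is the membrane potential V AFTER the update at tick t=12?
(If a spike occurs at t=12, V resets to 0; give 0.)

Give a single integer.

Answer: 0

Derivation:
t=0: input=0 -> V=0
t=1: input=2 -> V=0 FIRE
t=2: input=2 -> V=0 FIRE
t=3: input=3 -> V=0 FIRE
t=4: input=1 -> V=5
t=5: input=1 -> V=7
t=6: input=2 -> V=0 FIRE
t=7: input=2 -> V=0 FIRE
t=8: input=2 -> V=0 FIRE
t=9: input=2 -> V=0 FIRE
t=10: input=2 -> V=0 FIRE
t=11: input=4 -> V=0 FIRE
t=12: input=3 -> V=0 FIRE
t=13: input=2 -> V=0 FIRE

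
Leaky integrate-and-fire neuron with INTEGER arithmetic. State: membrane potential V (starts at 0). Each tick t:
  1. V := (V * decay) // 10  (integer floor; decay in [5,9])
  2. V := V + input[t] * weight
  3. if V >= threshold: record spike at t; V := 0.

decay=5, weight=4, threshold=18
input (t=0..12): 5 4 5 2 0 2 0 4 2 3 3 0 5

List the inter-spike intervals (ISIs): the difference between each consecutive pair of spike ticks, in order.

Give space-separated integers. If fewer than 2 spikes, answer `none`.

Answer: 2 5 3 2

Derivation:
t=0: input=5 -> V=0 FIRE
t=1: input=4 -> V=16
t=2: input=5 -> V=0 FIRE
t=3: input=2 -> V=8
t=4: input=0 -> V=4
t=5: input=2 -> V=10
t=6: input=0 -> V=5
t=7: input=4 -> V=0 FIRE
t=8: input=2 -> V=8
t=9: input=3 -> V=16
t=10: input=3 -> V=0 FIRE
t=11: input=0 -> V=0
t=12: input=5 -> V=0 FIRE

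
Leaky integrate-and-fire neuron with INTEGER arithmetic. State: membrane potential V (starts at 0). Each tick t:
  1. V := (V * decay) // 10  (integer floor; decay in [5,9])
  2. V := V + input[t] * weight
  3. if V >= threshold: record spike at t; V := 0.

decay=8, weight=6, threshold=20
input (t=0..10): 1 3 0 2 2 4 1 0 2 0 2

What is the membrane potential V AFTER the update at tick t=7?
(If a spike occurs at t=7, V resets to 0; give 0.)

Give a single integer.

t=0: input=1 -> V=6
t=1: input=3 -> V=0 FIRE
t=2: input=0 -> V=0
t=3: input=2 -> V=12
t=4: input=2 -> V=0 FIRE
t=5: input=4 -> V=0 FIRE
t=6: input=1 -> V=6
t=7: input=0 -> V=4
t=8: input=2 -> V=15
t=9: input=0 -> V=12
t=10: input=2 -> V=0 FIRE

Answer: 4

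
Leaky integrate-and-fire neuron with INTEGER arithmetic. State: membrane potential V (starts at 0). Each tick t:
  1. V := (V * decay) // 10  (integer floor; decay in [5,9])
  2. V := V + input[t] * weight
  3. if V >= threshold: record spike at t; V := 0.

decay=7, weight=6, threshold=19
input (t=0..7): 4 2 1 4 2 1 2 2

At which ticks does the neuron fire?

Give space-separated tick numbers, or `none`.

Answer: 0 3 6

Derivation:
t=0: input=4 -> V=0 FIRE
t=1: input=2 -> V=12
t=2: input=1 -> V=14
t=3: input=4 -> V=0 FIRE
t=4: input=2 -> V=12
t=5: input=1 -> V=14
t=6: input=2 -> V=0 FIRE
t=7: input=2 -> V=12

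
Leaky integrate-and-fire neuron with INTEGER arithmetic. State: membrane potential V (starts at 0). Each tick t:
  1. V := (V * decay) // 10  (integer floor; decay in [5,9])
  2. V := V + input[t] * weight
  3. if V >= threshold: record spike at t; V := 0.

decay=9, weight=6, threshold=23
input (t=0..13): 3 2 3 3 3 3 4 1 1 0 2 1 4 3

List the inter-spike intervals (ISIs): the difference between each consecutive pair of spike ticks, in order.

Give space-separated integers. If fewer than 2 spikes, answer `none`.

Answer: 2 2 1 5 1

Derivation:
t=0: input=3 -> V=18
t=1: input=2 -> V=0 FIRE
t=2: input=3 -> V=18
t=3: input=3 -> V=0 FIRE
t=4: input=3 -> V=18
t=5: input=3 -> V=0 FIRE
t=6: input=4 -> V=0 FIRE
t=7: input=1 -> V=6
t=8: input=1 -> V=11
t=9: input=0 -> V=9
t=10: input=2 -> V=20
t=11: input=1 -> V=0 FIRE
t=12: input=4 -> V=0 FIRE
t=13: input=3 -> V=18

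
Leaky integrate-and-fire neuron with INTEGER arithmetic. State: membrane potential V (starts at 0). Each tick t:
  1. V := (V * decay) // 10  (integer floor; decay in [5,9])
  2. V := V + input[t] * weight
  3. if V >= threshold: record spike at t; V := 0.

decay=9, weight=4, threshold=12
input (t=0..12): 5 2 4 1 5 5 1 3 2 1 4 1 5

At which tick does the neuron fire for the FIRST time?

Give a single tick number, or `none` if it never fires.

t=0: input=5 -> V=0 FIRE
t=1: input=2 -> V=8
t=2: input=4 -> V=0 FIRE
t=3: input=1 -> V=4
t=4: input=5 -> V=0 FIRE
t=5: input=5 -> V=0 FIRE
t=6: input=1 -> V=4
t=7: input=3 -> V=0 FIRE
t=8: input=2 -> V=8
t=9: input=1 -> V=11
t=10: input=4 -> V=0 FIRE
t=11: input=1 -> V=4
t=12: input=5 -> V=0 FIRE

Answer: 0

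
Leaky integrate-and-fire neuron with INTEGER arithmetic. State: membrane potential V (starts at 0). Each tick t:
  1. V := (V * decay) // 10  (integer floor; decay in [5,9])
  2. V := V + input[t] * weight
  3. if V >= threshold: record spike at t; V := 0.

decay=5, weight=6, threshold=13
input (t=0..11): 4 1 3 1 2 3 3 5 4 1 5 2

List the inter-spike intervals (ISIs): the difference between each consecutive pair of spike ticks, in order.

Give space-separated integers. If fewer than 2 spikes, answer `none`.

t=0: input=4 -> V=0 FIRE
t=1: input=1 -> V=6
t=2: input=3 -> V=0 FIRE
t=3: input=1 -> V=6
t=4: input=2 -> V=0 FIRE
t=5: input=3 -> V=0 FIRE
t=6: input=3 -> V=0 FIRE
t=7: input=5 -> V=0 FIRE
t=8: input=4 -> V=0 FIRE
t=9: input=1 -> V=6
t=10: input=5 -> V=0 FIRE
t=11: input=2 -> V=12

Answer: 2 2 1 1 1 1 2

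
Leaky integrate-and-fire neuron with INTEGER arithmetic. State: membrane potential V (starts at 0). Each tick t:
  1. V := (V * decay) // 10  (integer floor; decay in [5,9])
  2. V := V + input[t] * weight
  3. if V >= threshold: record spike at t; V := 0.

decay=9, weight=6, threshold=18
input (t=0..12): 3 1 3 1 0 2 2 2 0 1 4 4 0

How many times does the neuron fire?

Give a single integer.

t=0: input=3 -> V=0 FIRE
t=1: input=1 -> V=6
t=2: input=3 -> V=0 FIRE
t=3: input=1 -> V=6
t=4: input=0 -> V=5
t=5: input=2 -> V=16
t=6: input=2 -> V=0 FIRE
t=7: input=2 -> V=12
t=8: input=0 -> V=10
t=9: input=1 -> V=15
t=10: input=4 -> V=0 FIRE
t=11: input=4 -> V=0 FIRE
t=12: input=0 -> V=0

Answer: 5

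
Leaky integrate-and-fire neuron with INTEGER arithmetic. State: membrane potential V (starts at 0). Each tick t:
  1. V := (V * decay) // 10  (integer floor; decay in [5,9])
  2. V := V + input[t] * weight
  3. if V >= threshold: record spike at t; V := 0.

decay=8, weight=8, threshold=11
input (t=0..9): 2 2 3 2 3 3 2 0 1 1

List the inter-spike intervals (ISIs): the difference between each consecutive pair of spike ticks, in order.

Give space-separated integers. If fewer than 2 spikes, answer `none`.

t=0: input=2 -> V=0 FIRE
t=1: input=2 -> V=0 FIRE
t=2: input=3 -> V=0 FIRE
t=3: input=2 -> V=0 FIRE
t=4: input=3 -> V=0 FIRE
t=5: input=3 -> V=0 FIRE
t=6: input=2 -> V=0 FIRE
t=7: input=0 -> V=0
t=8: input=1 -> V=8
t=9: input=1 -> V=0 FIRE

Answer: 1 1 1 1 1 1 3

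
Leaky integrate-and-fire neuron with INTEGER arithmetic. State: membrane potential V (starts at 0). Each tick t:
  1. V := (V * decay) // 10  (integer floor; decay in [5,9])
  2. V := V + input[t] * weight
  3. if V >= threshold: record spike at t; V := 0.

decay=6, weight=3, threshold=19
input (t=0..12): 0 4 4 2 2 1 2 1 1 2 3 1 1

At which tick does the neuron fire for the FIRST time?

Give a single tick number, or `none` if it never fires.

t=0: input=0 -> V=0
t=1: input=4 -> V=12
t=2: input=4 -> V=0 FIRE
t=3: input=2 -> V=6
t=4: input=2 -> V=9
t=5: input=1 -> V=8
t=6: input=2 -> V=10
t=7: input=1 -> V=9
t=8: input=1 -> V=8
t=9: input=2 -> V=10
t=10: input=3 -> V=15
t=11: input=1 -> V=12
t=12: input=1 -> V=10

Answer: 2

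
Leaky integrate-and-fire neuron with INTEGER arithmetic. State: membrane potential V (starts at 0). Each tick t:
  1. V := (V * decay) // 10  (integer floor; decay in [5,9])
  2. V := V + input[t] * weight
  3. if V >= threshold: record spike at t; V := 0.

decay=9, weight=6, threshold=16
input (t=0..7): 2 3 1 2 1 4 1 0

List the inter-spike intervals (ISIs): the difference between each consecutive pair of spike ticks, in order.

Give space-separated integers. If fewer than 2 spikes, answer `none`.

t=0: input=2 -> V=12
t=1: input=3 -> V=0 FIRE
t=2: input=1 -> V=6
t=3: input=2 -> V=0 FIRE
t=4: input=1 -> V=6
t=5: input=4 -> V=0 FIRE
t=6: input=1 -> V=6
t=7: input=0 -> V=5

Answer: 2 2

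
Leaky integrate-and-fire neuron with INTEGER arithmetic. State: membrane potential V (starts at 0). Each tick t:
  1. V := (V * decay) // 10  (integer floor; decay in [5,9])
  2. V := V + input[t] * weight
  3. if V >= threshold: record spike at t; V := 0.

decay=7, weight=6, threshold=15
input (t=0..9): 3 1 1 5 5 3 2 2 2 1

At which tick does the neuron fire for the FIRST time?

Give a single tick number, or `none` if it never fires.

Answer: 0

Derivation:
t=0: input=3 -> V=0 FIRE
t=1: input=1 -> V=6
t=2: input=1 -> V=10
t=3: input=5 -> V=0 FIRE
t=4: input=5 -> V=0 FIRE
t=5: input=3 -> V=0 FIRE
t=6: input=2 -> V=12
t=7: input=2 -> V=0 FIRE
t=8: input=2 -> V=12
t=9: input=1 -> V=14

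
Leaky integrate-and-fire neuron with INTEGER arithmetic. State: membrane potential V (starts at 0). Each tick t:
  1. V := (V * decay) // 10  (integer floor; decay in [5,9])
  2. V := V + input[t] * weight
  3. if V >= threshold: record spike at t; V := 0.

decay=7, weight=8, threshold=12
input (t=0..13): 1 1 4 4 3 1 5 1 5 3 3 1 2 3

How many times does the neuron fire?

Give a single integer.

Answer: 10

Derivation:
t=0: input=1 -> V=8
t=1: input=1 -> V=0 FIRE
t=2: input=4 -> V=0 FIRE
t=3: input=4 -> V=0 FIRE
t=4: input=3 -> V=0 FIRE
t=5: input=1 -> V=8
t=6: input=5 -> V=0 FIRE
t=7: input=1 -> V=8
t=8: input=5 -> V=0 FIRE
t=9: input=3 -> V=0 FIRE
t=10: input=3 -> V=0 FIRE
t=11: input=1 -> V=8
t=12: input=2 -> V=0 FIRE
t=13: input=3 -> V=0 FIRE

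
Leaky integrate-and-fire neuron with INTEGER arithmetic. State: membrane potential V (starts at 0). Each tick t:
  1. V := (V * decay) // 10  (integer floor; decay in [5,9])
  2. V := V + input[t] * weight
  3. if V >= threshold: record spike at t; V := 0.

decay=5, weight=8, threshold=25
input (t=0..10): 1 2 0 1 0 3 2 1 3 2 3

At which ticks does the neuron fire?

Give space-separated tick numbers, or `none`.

t=0: input=1 -> V=8
t=1: input=2 -> V=20
t=2: input=0 -> V=10
t=3: input=1 -> V=13
t=4: input=0 -> V=6
t=5: input=3 -> V=0 FIRE
t=6: input=2 -> V=16
t=7: input=1 -> V=16
t=8: input=3 -> V=0 FIRE
t=9: input=2 -> V=16
t=10: input=3 -> V=0 FIRE

Answer: 5 8 10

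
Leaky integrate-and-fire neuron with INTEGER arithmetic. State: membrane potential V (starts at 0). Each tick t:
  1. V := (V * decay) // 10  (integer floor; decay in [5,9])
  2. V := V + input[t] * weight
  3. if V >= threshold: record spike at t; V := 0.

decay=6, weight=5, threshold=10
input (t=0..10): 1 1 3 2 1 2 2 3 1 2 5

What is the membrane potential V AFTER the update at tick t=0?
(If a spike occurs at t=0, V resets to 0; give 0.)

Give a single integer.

Answer: 5

Derivation:
t=0: input=1 -> V=5
t=1: input=1 -> V=8
t=2: input=3 -> V=0 FIRE
t=3: input=2 -> V=0 FIRE
t=4: input=1 -> V=5
t=5: input=2 -> V=0 FIRE
t=6: input=2 -> V=0 FIRE
t=7: input=3 -> V=0 FIRE
t=8: input=1 -> V=5
t=9: input=2 -> V=0 FIRE
t=10: input=5 -> V=0 FIRE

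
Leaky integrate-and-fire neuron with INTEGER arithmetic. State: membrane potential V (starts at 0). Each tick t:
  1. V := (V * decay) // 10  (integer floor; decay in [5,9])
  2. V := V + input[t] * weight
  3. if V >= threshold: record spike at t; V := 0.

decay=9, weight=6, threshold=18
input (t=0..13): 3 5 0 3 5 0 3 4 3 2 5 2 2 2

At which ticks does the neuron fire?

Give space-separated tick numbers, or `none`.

t=0: input=3 -> V=0 FIRE
t=1: input=5 -> V=0 FIRE
t=2: input=0 -> V=0
t=3: input=3 -> V=0 FIRE
t=4: input=5 -> V=0 FIRE
t=5: input=0 -> V=0
t=6: input=3 -> V=0 FIRE
t=7: input=4 -> V=0 FIRE
t=8: input=3 -> V=0 FIRE
t=9: input=2 -> V=12
t=10: input=5 -> V=0 FIRE
t=11: input=2 -> V=12
t=12: input=2 -> V=0 FIRE
t=13: input=2 -> V=12

Answer: 0 1 3 4 6 7 8 10 12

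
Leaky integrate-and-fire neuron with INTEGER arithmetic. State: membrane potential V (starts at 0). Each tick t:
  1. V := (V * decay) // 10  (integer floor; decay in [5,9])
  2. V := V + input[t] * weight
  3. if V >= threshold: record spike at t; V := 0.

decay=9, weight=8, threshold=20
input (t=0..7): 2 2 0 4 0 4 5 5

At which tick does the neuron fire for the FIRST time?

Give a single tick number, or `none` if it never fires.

t=0: input=2 -> V=16
t=1: input=2 -> V=0 FIRE
t=2: input=0 -> V=0
t=3: input=4 -> V=0 FIRE
t=4: input=0 -> V=0
t=5: input=4 -> V=0 FIRE
t=6: input=5 -> V=0 FIRE
t=7: input=5 -> V=0 FIRE

Answer: 1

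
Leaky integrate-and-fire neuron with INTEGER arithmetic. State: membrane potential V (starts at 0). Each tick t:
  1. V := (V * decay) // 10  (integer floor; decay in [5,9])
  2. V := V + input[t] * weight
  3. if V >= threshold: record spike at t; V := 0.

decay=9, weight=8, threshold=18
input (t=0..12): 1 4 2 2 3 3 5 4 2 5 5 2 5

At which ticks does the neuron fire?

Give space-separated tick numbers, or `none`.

t=0: input=1 -> V=8
t=1: input=4 -> V=0 FIRE
t=2: input=2 -> V=16
t=3: input=2 -> V=0 FIRE
t=4: input=3 -> V=0 FIRE
t=5: input=3 -> V=0 FIRE
t=6: input=5 -> V=0 FIRE
t=7: input=4 -> V=0 FIRE
t=8: input=2 -> V=16
t=9: input=5 -> V=0 FIRE
t=10: input=5 -> V=0 FIRE
t=11: input=2 -> V=16
t=12: input=5 -> V=0 FIRE

Answer: 1 3 4 5 6 7 9 10 12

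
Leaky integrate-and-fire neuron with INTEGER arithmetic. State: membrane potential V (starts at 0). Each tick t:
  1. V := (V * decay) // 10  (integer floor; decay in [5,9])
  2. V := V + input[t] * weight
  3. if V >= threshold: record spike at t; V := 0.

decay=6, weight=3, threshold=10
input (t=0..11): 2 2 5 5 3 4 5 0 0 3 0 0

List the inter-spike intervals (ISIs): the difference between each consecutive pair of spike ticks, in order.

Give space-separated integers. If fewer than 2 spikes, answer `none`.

t=0: input=2 -> V=6
t=1: input=2 -> V=9
t=2: input=5 -> V=0 FIRE
t=3: input=5 -> V=0 FIRE
t=4: input=3 -> V=9
t=5: input=4 -> V=0 FIRE
t=6: input=5 -> V=0 FIRE
t=7: input=0 -> V=0
t=8: input=0 -> V=0
t=9: input=3 -> V=9
t=10: input=0 -> V=5
t=11: input=0 -> V=3

Answer: 1 2 1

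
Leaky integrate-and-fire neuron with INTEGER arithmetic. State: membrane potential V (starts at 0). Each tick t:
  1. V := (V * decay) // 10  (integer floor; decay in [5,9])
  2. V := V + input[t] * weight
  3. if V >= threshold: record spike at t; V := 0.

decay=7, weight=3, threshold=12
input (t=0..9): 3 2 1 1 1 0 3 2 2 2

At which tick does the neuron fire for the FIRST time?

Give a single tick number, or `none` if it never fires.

Answer: 1

Derivation:
t=0: input=3 -> V=9
t=1: input=2 -> V=0 FIRE
t=2: input=1 -> V=3
t=3: input=1 -> V=5
t=4: input=1 -> V=6
t=5: input=0 -> V=4
t=6: input=3 -> V=11
t=7: input=2 -> V=0 FIRE
t=8: input=2 -> V=6
t=9: input=2 -> V=10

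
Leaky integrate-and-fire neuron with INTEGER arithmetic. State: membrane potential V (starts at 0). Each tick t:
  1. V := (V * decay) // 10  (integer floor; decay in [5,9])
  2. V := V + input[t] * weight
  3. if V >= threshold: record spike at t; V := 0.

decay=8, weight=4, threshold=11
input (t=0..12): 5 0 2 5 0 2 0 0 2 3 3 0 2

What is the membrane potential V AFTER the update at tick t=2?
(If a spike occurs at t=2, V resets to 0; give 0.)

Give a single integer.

t=0: input=5 -> V=0 FIRE
t=1: input=0 -> V=0
t=2: input=2 -> V=8
t=3: input=5 -> V=0 FIRE
t=4: input=0 -> V=0
t=5: input=2 -> V=8
t=6: input=0 -> V=6
t=7: input=0 -> V=4
t=8: input=2 -> V=0 FIRE
t=9: input=3 -> V=0 FIRE
t=10: input=3 -> V=0 FIRE
t=11: input=0 -> V=0
t=12: input=2 -> V=8

Answer: 8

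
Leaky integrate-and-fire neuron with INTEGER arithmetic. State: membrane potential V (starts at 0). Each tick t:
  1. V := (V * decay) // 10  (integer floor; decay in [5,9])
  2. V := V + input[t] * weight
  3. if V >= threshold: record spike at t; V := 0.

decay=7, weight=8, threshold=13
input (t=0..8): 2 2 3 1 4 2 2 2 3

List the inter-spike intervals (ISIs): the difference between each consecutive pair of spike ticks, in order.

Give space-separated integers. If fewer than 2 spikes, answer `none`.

Answer: 1 1 2 1 1 1 1

Derivation:
t=0: input=2 -> V=0 FIRE
t=1: input=2 -> V=0 FIRE
t=2: input=3 -> V=0 FIRE
t=3: input=1 -> V=8
t=4: input=4 -> V=0 FIRE
t=5: input=2 -> V=0 FIRE
t=6: input=2 -> V=0 FIRE
t=7: input=2 -> V=0 FIRE
t=8: input=3 -> V=0 FIRE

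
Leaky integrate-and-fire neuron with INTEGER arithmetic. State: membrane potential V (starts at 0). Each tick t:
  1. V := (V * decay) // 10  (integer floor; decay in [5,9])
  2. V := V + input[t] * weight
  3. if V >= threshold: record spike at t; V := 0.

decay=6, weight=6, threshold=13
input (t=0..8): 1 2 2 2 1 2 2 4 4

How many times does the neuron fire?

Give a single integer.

t=0: input=1 -> V=6
t=1: input=2 -> V=0 FIRE
t=2: input=2 -> V=12
t=3: input=2 -> V=0 FIRE
t=4: input=1 -> V=6
t=5: input=2 -> V=0 FIRE
t=6: input=2 -> V=12
t=7: input=4 -> V=0 FIRE
t=8: input=4 -> V=0 FIRE

Answer: 5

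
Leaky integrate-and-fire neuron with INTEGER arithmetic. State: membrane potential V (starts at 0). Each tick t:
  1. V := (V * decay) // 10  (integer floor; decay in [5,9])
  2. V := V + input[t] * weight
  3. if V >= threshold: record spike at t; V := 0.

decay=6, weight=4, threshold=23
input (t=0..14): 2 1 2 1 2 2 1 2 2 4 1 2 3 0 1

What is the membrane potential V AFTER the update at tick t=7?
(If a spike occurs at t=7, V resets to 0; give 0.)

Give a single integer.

Answer: 15

Derivation:
t=0: input=2 -> V=8
t=1: input=1 -> V=8
t=2: input=2 -> V=12
t=3: input=1 -> V=11
t=4: input=2 -> V=14
t=5: input=2 -> V=16
t=6: input=1 -> V=13
t=7: input=2 -> V=15
t=8: input=2 -> V=17
t=9: input=4 -> V=0 FIRE
t=10: input=1 -> V=4
t=11: input=2 -> V=10
t=12: input=3 -> V=18
t=13: input=0 -> V=10
t=14: input=1 -> V=10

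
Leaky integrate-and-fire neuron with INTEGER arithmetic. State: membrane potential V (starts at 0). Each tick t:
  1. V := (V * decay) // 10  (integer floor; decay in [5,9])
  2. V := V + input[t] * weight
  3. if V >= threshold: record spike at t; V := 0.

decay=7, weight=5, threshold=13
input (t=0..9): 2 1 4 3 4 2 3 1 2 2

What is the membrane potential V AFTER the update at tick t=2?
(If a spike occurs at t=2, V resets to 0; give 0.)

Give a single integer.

Answer: 0

Derivation:
t=0: input=2 -> V=10
t=1: input=1 -> V=12
t=2: input=4 -> V=0 FIRE
t=3: input=3 -> V=0 FIRE
t=4: input=4 -> V=0 FIRE
t=5: input=2 -> V=10
t=6: input=3 -> V=0 FIRE
t=7: input=1 -> V=5
t=8: input=2 -> V=0 FIRE
t=9: input=2 -> V=10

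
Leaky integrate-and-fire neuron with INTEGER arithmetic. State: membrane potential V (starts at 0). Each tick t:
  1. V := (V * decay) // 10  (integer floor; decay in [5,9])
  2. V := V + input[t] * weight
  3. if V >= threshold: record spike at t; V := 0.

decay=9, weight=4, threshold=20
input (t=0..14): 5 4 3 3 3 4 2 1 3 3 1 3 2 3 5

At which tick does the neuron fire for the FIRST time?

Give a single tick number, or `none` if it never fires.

t=0: input=5 -> V=0 FIRE
t=1: input=4 -> V=16
t=2: input=3 -> V=0 FIRE
t=3: input=3 -> V=12
t=4: input=3 -> V=0 FIRE
t=5: input=4 -> V=16
t=6: input=2 -> V=0 FIRE
t=7: input=1 -> V=4
t=8: input=3 -> V=15
t=9: input=3 -> V=0 FIRE
t=10: input=1 -> V=4
t=11: input=3 -> V=15
t=12: input=2 -> V=0 FIRE
t=13: input=3 -> V=12
t=14: input=5 -> V=0 FIRE

Answer: 0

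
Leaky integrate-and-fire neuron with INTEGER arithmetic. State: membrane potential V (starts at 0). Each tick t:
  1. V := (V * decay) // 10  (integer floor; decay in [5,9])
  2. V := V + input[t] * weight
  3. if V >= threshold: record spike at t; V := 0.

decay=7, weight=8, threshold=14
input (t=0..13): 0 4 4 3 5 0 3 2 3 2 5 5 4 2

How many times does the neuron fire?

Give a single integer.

Answer: 12

Derivation:
t=0: input=0 -> V=0
t=1: input=4 -> V=0 FIRE
t=2: input=4 -> V=0 FIRE
t=3: input=3 -> V=0 FIRE
t=4: input=5 -> V=0 FIRE
t=5: input=0 -> V=0
t=6: input=3 -> V=0 FIRE
t=7: input=2 -> V=0 FIRE
t=8: input=3 -> V=0 FIRE
t=9: input=2 -> V=0 FIRE
t=10: input=5 -> V=0 FIRE
t=11: input=5 -> V=0 FIRE
t=12: input=4 -> V=0 FIRE
t=13: input=2 -> V=0 FIRE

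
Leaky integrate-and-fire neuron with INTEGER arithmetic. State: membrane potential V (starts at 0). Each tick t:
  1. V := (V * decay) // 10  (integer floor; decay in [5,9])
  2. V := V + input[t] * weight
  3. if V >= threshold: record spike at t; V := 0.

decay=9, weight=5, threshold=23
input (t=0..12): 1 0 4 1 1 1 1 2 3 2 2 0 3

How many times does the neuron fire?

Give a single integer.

t=0: input=1 -> V=5
t=1: input=0 -> V=4
t=2: input=4 -> V=0 FIRE
t=3: input=1 -> V=5
t=4: input=1 -> V=9
t=5: input=1 -> V=13
t=6: input=1 -> V=16
t=7: input=2 -> V=0 FIRE
t=8: input=3 -> V=15
t=9: input=2 -> V=0 FIRE
t=10: input=2 -> V=10
t=11: input=0 -> V=9
t=12: input=3 -> V=0 FIRE

Answer: 4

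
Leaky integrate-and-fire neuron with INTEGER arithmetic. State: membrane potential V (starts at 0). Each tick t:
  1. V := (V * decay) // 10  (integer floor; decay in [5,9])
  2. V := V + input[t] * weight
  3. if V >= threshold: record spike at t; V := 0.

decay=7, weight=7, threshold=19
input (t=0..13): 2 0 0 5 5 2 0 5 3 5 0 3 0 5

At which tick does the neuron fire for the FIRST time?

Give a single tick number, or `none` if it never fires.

t=0: input=2 -> V=14
t=1: input=0 -> V=9
t=2: input=0 -> V=6
t=3: input=5 -> V=0 FIRE
t=4: input=5 -> V=0 FIRE
t=5: input=2 -> V=14
t=6: input=0 -> V=9
t=7: input=5 -> V=0 FIRE
t=8: input=3 -> V=0 FIRE
t=9: input=5 -> V=0 FIRE
t=10: input=0 -> V=0
t=11: input=3 -> V=0 FIRE
t=12: input=0 -> V=0
t=13: input=5 -> V=0 FIRE

Answer: 3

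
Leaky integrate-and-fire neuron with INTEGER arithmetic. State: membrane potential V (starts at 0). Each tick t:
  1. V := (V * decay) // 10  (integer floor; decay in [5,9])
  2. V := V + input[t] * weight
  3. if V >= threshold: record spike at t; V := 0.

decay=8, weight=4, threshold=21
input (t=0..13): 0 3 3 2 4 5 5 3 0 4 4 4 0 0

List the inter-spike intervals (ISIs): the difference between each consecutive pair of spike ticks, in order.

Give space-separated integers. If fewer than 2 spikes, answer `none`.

Answer: 2 2 3 2

Derivation:
t=0: input=0 -> V=0
t=1: input=3 -> V=12
t=2: input=3 -> V=0 FIRE
t=3: input=2 -> V=8
t=4: input=4 -> V=0 FIRE
t=5: input=5 -> V=20
t=6: input=5 -> V=0 FIRE
t=7: input=3 -> V=12
t=8: input=0 -> V=9
t=9: input=4 -> V=0 FIRE
t=10: input=4 -> V=16
t=11: input=4 -> V=0 FIRE
t=12: input=0 -> V=0
t=13: input=0 -> V=0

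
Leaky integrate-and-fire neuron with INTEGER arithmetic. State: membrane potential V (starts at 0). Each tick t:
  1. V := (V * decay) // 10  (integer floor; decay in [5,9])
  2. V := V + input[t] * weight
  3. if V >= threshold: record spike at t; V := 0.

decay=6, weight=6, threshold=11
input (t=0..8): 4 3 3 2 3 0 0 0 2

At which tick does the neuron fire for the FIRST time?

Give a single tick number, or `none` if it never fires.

Answer: 0

Derivation:
t=0: input=4 -> V=0 FIRE
t=1: input=3 -> V=0 FIRE
t=2: input=3 -> V=0 FIRE
t=3: input=2 -> V=0 FIRE
t=4: input=3 -> V=0 FIRE
t=5: input=0 -> V=0
t=6: input=0 -> V=0
t=7: input=0 -> V=0
t=8: input=2 -> V=0 FIRE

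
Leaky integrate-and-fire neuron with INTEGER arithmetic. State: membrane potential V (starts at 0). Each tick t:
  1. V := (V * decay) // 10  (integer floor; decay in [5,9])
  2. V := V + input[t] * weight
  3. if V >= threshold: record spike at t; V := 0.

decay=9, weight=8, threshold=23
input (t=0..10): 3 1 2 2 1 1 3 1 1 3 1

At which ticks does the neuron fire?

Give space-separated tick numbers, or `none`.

Answer: 0 2 5 6 9

Derivation:
t=0: input=3 -> V=0 FIRE
t=1: input=1 -> V=8
t=2: input=2 -> V=0 FIRE
t=3: input=2 -> V=16
t=4: input=1 -> V=22
t=5: input=1 -> V=0 FIRE
t=6: input=3 -> V=0 FIRE
t=7: input=1 -> V=8
t=8: input=1 -> V=15
t=9: input=3 -> V=0 FIRE
t=10: input=1 -> V=8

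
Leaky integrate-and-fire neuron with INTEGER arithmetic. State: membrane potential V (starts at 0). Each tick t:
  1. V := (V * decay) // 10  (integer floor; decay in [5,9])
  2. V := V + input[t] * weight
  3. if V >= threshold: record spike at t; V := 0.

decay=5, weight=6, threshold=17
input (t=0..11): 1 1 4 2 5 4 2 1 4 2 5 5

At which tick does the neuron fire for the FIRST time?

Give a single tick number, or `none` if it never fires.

t=0: input=1 -> V=6
t=1: input=1 -> V=9
t=2: input=4 -> V=0 FIRE
t=3: input=2 -> V=12
t=4: input=5 -> V=0 FIRE
t=5: input=4 -> V=0 FIRE
t=6: input=2 -> V=12
t=7: input=1 -> V=12
t=8: input=4 -> V=0 FIRE
t=9: input=2 -> V=12
t=10: input=5 -> V=0 FIRE
t=11: input=5 -> V=0 FIRE

Answer: 2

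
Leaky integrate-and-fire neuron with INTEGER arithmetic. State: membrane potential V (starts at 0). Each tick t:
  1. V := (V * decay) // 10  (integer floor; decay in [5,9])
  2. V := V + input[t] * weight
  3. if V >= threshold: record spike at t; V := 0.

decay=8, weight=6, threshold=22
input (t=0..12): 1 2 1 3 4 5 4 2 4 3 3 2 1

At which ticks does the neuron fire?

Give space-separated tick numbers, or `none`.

t=0: input=1 -> V=6
t=1: input=2 -> V=16
t=2: input=1 -> V=18
t=3: input=3 -> V=0 FIRE
t=4: input=4 -> V=0 FIRE
t=5: input=5 -> V=0 FIRE
t=6: input=4 -> V=0 FIRE
t=7: input=2 -> V=12
t=8: input=4 -> V=0 FIRE
t=9: input=3 -> V=18
t=10: input=3 -> V=0 FIRE
t=11: input=2 -> V=12
t=12: input=1 -> V=15

Answer: 3 4 5 6 8 10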